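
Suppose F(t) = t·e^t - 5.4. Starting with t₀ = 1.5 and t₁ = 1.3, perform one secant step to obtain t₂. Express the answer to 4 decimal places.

F(1.5) = 1.322534, F(1.3) = -0.629914
t₂ = 1.300000 − (-0.629914)·(1.300000 − 1.500000) / (-0.629914 − 1.322534) = 1.300000 − (0.125983)/(-1.952448) = 1.364526

1.3645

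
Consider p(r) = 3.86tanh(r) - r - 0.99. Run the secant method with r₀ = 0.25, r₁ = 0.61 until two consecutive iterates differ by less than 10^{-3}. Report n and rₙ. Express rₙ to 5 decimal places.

n = 5, rₙ = 0.36731

p(0.25) = -0.2946140, p(0.61) = 0.5003306
r₂ = 0.6100000 − 0.5003306·(0.3600000)/(0.7949446) = 0.3834194;  |Δ| = 0.2265806
p(0.3834194) = 0.0380797
r₃ = 0.3834194 − 0.0380797·(-0.2265806)/(-0.4622509) = 0.3647540;  |Δ| = 0.0186654
p(0.3647540) = -0.0060909
r₄ = 0.3647540 − (-0.0060909)·(-0.0186654)/(-0.0441706) = 0.3673279;  |Δ| = 0.0025739
p(0.3673279) = 0.0000497
r₅ = 0.3673279 − 0.0000497·(0.0025739)/(0.0061406) = 0.3673070;  |Δ| = 0.0000208
|r₅ − r₄| = 0.0000208 < 10^{-3}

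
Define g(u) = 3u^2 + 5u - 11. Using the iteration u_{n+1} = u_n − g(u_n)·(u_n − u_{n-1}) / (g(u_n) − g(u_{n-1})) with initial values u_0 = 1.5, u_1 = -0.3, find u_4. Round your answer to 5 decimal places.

g(1.5) = 3.2500000, g(-0.3) = -12.2300000
u_2 = -0.3000000 − (-12.2300000)·(-0.3000000 − 1.5000000) / (-12.2300000 − 3.2500000) = -0.3000000 − (22.0140000)/(-15.4800000) = 1.1220930
g(1.1220930) = -1.6122566
u_3 = 1.1220930 − (-1.6122566)·(1.1220930 − (-0.3000000)) / (-1.6122566 − (-12.2300000)) = 1.1220930 − (-2.2927789)/(10.6177434) = 1.3380315
g(1.3380315) = 1.0611419
u_4 = 1.3380315 − 1.0611419·(1.3380315 − 1.1220930) / (1.0611419 − (-1.6122566)) = 1.3380315 − (0.2291413)/(2.6733985) = 1.2523198

1.25232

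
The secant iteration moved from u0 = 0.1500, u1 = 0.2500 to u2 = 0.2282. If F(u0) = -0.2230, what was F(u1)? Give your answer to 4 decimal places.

The secant line through (0.1500, -0.2230) and (0.2500, F(u1)) crosses zero at u2 = 0.2282.
So (0.1500, -0.2230), (0.2500, F(u1)), (0.2282, 0) are collinear:
F(u1) = -0.2230 · (0.2500 − 0.2282) / (0.1500 − 0.2282) = -0.2230 · (0.021800)/(-0.078200) = 0.062166

0.0622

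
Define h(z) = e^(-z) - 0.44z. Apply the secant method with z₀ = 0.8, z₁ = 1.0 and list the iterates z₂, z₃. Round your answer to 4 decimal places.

0.9149, 0.9125

h(0.8) = 0.097329, h(1.0) = -0.072121
z₂ = 1.000000 − (-0.072121)·(1.000000 − 0.800000) / (-0.072121 − 0.097329) = 1.000000 − (-0.014424)/(-0.169450) = 0.914877
h(0.914877) = -0.001980
z₃ = 0.914877 − (-0.001980)·(0.914877 − 1.000000) / (-0.001980 − (-0.072121)) = 0.914877 − (0.000169)/(0.070141) = 0.912474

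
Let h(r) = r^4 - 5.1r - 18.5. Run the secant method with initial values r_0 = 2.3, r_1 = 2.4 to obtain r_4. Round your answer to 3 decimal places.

2.350

h(2.3) = -2.24590, h(2.4) = 2.43760
r_2 = 2.40000 − 2.43760·(2.40000 − 2.30000) / (2.43760 − (-2.24590)) = 2.40000 − (0.24376)/(4.68350) = 2.34795
h(2.34795) = -0.08266
r_3 = 2.34795 − (-0.08266)·(2.34795 − 2.40000) / (-0.08266 − 2.43760) = 2.34795 − (0.00430)/(-2.52026) = 2.34966
h(2.34966) = -0.00289
r_4 = 2.34966 − (-0.00289)·(2.34966 − 2.34795) / (-0.00289 − (-0.08266)) = 2.34966 − (0.00000)/(0.07977) = 2.34972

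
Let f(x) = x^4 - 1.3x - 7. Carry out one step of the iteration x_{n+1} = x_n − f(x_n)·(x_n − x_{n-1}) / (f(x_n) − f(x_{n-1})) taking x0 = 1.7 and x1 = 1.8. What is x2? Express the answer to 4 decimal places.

1.7426

f(1.7) = -0.857900, f(1.8) = 1.157600
x2 = 1.800000 − 1.157600·(1.800000 − 1.700000) / (1.157600 − (-0.857900)) = 1.800000 − (0.115760)/(2.015500) = 1.742565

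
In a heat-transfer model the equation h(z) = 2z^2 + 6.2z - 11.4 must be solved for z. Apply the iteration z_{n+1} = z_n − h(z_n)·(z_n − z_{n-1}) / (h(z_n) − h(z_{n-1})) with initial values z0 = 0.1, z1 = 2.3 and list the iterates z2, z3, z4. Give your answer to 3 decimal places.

1.078, 1.263, 1.298

h(0.1) = -10.76000, h(2.3) = 13.44000
z2 = 2.30000 − 13.44000·(2.30000 − 0.10000) / (13.44000 − (-10.76000)) = 2.30000 − (29.56800)/(24.20000) = 1.07818
h(1.07818) = -2.39032
z3 = 1.07818 − (-2.39032)·(1.07818 − 2.30000) / (-2.39032 − 13.44000) = 1.07818 − (2.92054)/(-15.83032) = 1.26267
h(1.26267) = -0.38275
z4 = 1.26267 − (-0.38275)·(1.26267 − 1.07818) / (-0.38275 − (-2.39032)) = 1.26267 − (-0.07061)/(2.00757) = 1.29785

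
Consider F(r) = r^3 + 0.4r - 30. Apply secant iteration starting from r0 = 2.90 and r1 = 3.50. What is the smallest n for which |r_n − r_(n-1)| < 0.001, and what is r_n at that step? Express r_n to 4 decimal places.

F(2.90) = -4.451000, F(3.50) = 14.275000
r2 = 3.500000 − 14.275000·(0.600000)/(18.726000) = 3.042615;  |Δ| = 0.457385
F(3.042615) = -0.615940
r3 = 3.042615 − (-0.615940)·(-0.457385)/(-14.890940) = 3.061534;  |Δ| = 0.018919
F(3.061534) = -0.079670
r4 = 3.061534 − (-0.079670)·(0.018919)/(0.536270) = 3.064344;  |Δ| = 0.002811
F(3.064344) = 0.000560
r5 = 3.064344 − 0.000560·(0.002811)/(0.080230) = 3.064325;  |Δ| = 0.000020
|r5 − r4| = 0.000020 < 0.001

n = 5, r_n = 3.0643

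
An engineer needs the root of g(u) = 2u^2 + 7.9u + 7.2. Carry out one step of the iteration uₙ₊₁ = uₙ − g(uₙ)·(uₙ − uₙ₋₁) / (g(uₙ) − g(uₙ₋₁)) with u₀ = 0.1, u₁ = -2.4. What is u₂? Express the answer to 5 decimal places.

-2.32727

g(0.1) = 8.0100000, g(-2.4) = -0.2400000
u₂ = -2.4000000 − (-0.2400000)·(-2.4000000 − 0.1000000) / (-0.2400000 − 8.0100000) = -2.4000000 − (0.6000000)/(-8.2500000) = -2.3272727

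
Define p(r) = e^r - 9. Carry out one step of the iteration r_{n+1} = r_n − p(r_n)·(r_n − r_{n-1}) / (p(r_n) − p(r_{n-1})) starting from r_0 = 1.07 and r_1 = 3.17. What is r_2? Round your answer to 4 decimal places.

p(1.07) = -6.084621, p(3.17) = 14.807484
r_2 = 3.170000 − 14.807484·(3.170000 − 1.070000) / (14.807484 − (-6.084621)) = 3.170000 − (31.095717)/(20.892105) = 1.681604

1.6816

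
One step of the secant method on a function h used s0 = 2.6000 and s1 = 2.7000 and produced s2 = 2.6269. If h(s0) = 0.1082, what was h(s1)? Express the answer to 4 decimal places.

The secant line through (2.6000, 0.1082) and (2.7000, h(s1)) crosses zero at s2 = 2.6269.
So (2.6000, 0.1082), (2.7000, h(s1)), (2.6269, 0) are collinear:
h(s1) = 0.1082 · (2.7000 − 2.6269) / (2.6000 − 2.6269) = 0.1082 · (0.073100)/(-0.026900) = -0.294030

-0.2940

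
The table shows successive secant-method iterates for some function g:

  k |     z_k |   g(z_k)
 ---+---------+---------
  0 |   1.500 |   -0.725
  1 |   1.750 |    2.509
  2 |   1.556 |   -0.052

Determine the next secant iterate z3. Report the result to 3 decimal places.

1.560

z3 = 1.556 − (-0.052)·(1.556 − 1.750) / (-0.052 − 2.509)
   = 1.556 − (0.01009)/(-2.56100) = 1.55994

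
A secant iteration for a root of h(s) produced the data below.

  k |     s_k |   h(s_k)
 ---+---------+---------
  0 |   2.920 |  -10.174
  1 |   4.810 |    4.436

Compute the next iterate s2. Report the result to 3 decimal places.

4.236

s2 = 4.810 − 4.436·(4.810 − 2.920) / (4.436 − (-10.174))
   = 4.810 − (8.38404)/(14.61000) = 4.23614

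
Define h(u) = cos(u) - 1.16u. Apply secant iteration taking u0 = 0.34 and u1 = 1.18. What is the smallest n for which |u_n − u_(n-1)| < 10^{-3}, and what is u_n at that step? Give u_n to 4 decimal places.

n = 5, u_n = 0.6737

h(0.34) = 0.548355, h(1.18) = -0.987875
u2 = 1.180000 − (-0.987875)·(0.840000)/(-1.536230) = 0.639837;  |Δ| = 0.540163
h(0.639837) = 0.059983
u3 = 0.639837 − 0.059983·(-0.540163)/(1.047858) = 0.670757;  |Δ| = 0.030921
h(0.670757) = 0.005273
u4 = 0.670757 − 0.005273·(0.030921)/(-0.054710) = 0.673737;  |Δ| = 0.002980
h(0.673737) = -0.000040
u5 = 0.673737 − (-0.000040)·(0.002980)/(-0.005312) = 0.673715;  |Δ| = 0.000022
|u5 − u4| = 0.000022 < 10^{-3}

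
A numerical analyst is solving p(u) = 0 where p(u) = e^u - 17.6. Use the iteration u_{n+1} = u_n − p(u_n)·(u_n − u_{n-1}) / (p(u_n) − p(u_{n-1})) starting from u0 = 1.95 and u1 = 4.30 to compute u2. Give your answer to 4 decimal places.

2.3226

p(1.95) = -10.571312, p(4.30) = 56.099794
u2 = 4.300000 − 56.099794·(4.300000 − 1.950000) / (56.099794 − (-10.571312)) = 4.300000 − (131.834515)/(66.671106) = 2.322614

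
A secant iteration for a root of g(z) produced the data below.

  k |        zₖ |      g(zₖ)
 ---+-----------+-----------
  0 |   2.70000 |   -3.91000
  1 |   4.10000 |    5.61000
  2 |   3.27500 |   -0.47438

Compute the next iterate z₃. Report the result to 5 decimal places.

3.33932

z₃ = 3.27500 − (-0.47438)·(3.27500 − 4.10000) / (-0.47438 − 5.61000)
   = 3.27500 − (0.3913635)/(-6.0843800) = 3.3393227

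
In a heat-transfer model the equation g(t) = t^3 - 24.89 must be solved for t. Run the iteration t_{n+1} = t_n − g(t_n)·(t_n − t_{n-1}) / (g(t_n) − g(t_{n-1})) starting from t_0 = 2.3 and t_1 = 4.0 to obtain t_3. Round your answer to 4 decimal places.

g(2.3) = -12.723000, g(4.0) = 39.110000
t_2 = 4.000000 − 39.110000·(4.000000 − 2.300000) / (39.110000 − (-12.723000)) = 4.000000 − (66.487000)/(51.833000) = 2.717284
g(2.717284) = -4.826566
t_3 = 2.717284 − (-4.826566)·(2.717284 − 4.000000) / (-4.826566 − 39.110000) = 2.717284 − (6.191112)/(-43.936566) = 2.858195

2.8582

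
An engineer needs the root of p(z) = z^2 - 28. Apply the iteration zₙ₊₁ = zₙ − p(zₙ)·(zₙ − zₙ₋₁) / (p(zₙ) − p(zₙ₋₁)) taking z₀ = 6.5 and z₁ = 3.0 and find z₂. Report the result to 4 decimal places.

5.0000

p(6.5) = 14.250000, p(3.0) = -19.000000
z₂ = 3.000000 − (-19.000000)·(3.000000 − 6.500000) / (-19.000000 − 14.250000) = 3.000000 − (66.500000)/(-33.250000) = 5.000000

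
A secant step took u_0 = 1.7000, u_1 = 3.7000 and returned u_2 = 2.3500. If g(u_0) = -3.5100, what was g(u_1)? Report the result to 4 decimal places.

The secant line through (1.7000, -3.5100) and (3.7000, g(u_1)) crosses zero at u_2 = 2.3500.
So (1.7000, -3.5100), (3.7000, g(u_1)), (2.3500, 0) are collinear:
g(u_1) = -3.5100 · (3.7000 − 2.3500) / (1.7000 − 2.3500) = -3.5100 · (1.350000)/(-0.650000) = 7.290000

7.2900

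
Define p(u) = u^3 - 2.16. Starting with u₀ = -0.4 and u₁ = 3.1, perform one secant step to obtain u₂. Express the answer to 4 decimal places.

p(-0.4) = -2.224000, p(3.1) = 27.631000
u₂ = 3.100000 − 27.631000·(3.100000 − (-0.400000)) / (27.631000 − (-2.224000)) = 3.100000 − (96.708500)/(29.855000) = -0.139273

-0.1393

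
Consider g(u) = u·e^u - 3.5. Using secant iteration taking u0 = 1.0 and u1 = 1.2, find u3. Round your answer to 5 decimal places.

1.12995

g(1.0) = -0.7817182, g(1.2) = 0.4841403
u2 = 1.2000000 − 0.4841403·(1.2000000 − 1.0000000) / (0.4841403 − (-0.7817182)) = 1.2000000 − (0.0968281)/(1.2658585) = 1.1235080
g(1.1235080) = -0.0445112
u3 = 1.1235080 − (-0.0445112)·(1.1235080 − 1.2000000) / (-0.0445112 − 0.4841403) = 1.1235080 − (0.0034048)/(-0.5286515) = 1.1299484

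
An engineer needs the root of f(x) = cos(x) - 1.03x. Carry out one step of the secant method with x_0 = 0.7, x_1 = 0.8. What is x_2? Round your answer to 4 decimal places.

f(0.7) = 0.043842, f(0.8) = -0.127293
x_2 = 0.800000 − (-0.127293)·(0.800000 − 0.700000) / (-0.127293 − 0.043842) = 0.800000 − (-0.012729)/(-0.171135) = 0.725618

0.7256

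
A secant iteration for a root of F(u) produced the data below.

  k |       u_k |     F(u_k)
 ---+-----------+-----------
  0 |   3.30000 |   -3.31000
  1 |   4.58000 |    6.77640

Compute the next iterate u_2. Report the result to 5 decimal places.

3.72005

u_2 = 4.58000 − 6.77640·(4.58000 − 3.30000) / (6.77640 − (-3.31000))
   = 4.58000 − (8.6737920)/(10.0864000) = 3.7200508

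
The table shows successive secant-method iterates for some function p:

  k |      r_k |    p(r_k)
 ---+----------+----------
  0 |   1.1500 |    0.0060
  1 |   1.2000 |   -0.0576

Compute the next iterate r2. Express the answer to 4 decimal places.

r2 = 1.2000 − (-0.0576)·(1.2000 − 1.1500) / (-0.0576 − 0.0060)
   = 1.2000 − (-0.002880)/(-0.063600) = 1.154717

1.1547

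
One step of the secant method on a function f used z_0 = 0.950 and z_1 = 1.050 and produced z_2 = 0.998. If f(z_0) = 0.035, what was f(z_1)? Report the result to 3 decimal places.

-0.038

The secant line through (0.950, 0.035) and (1.050, f(z_1)) crosses zero at z_2 = 0.998.
So (0.950, 0.035), (1.050, f(z_1)), (0.998, 0) are collinear:
f(z_1) = 0.035 · (1.050 − 0.998) / (0.950 − 0.998) = 0.035 · (0.05200)/(-0.04800) = -0.03792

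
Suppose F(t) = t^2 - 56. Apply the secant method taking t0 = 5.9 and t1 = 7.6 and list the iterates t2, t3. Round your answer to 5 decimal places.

F(5.9) = -21.1900000, F(7.6) = 1.7600000
t2 = 7.6000000 − 1.7600000·(7.6000000 − 5.9000000) / (1.7600000 − (-21.1900000)) = 7.6000000 − (2.9920000)/(22.9500000) = 7.4696296
F(7.4696296) = -0.2046332
t3 = 7.4696296 − (-0.2046332)·(7.4696296 − 7.6000000) / (-0.2046332 − 1.7600000) = 7.4696296 − (0.0266781)/(-1.9646332) = 7.4832088

7.46963, 7.48321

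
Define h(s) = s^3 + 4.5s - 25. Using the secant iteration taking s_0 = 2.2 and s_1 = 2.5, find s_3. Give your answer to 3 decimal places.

h(2.2) = -4.45200, h(2.5) = 1.87500
s_2 = 2.50000 − 1.87500·(2.50000 − 2.20000) / (1.87500 − (-4.45200)) = 2.50000 − (0.56250)/(6.32700) = 2.41110
h(2.41110) = -0.13346
s_3 = 2.41110 − (-0.13346)·(2.41110 − 2.50000) / (-0.13346 − 1.87500) = 2.41110 − (0.01186)/(-2.00846) = 2.41700

2.417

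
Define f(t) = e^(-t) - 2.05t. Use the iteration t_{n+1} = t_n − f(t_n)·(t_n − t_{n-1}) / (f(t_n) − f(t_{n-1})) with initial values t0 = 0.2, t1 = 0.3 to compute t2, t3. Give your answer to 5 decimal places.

f(0.2) = 0.4087308, f(0.3) = 0.1258182
t2 = 0.3000000 − 0.1258182·(0.3000000 − 0.2000000) / (0.1258182 − 0.4087308) = 0.3000000 − (0.0125818)/(-0.2829125) = 0.3444725
f(0.3444725) = 0.0024255
t3 = 0.3444725 − 0.0024255·(0.3444725 − 0.3000000) / (0.0024255 − 0.1258182) = 0.3444725 − (0.0001079)/(-0.1233928) = 0.3453467

0.34447, 0.34535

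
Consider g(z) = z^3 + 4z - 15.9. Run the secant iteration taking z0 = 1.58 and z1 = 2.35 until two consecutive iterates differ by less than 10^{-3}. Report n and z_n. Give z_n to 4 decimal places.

g(1.58) = -5.635688, g(2.35) = 6.477875
z2 = 2.350000 − 6.477875·(0.770000)/(12.113563) = 1.938233;  |Δ| = 0.411767
g(1.938233) = -0.865614
z3 = 1.938233 − (-0.865614)·(-0.411767)/(-7.343489) = 1.986770;  |Δ| = 0.048537
g(1.986770) = -0.110629
z4 = 1.986770 − (-0.110629)·(0.048537)/(0.754986) = 1.993882;  |Δ| = 0.007112
g(1.993882) = 0.002343
z5 = 1.993882 − 0.002343·(0.007112)/(0.112972) = 1.993735;  |Δ| = 0.000147
|z5 − z4| = 0.000147 < 10^{-3}

n = 5, z_n = 1.9937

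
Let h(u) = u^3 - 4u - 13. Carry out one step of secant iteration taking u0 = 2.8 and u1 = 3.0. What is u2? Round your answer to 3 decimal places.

2.906

h(2.8) = -2.24800, h(3.0) = 2.00000
u2 = 3.00000 − 2.00000·(3.00000 − 2.80000) / (2.00000 − (-2.24800)) = 3.00000 − (0.40000)/(4.24800) = 2.90584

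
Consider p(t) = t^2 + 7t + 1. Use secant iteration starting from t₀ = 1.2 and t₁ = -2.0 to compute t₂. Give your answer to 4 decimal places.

p(1.2) = 10.840000, p(-2.0) = -9.000000
t₂ = -2.000000 − (-9.000000)·(-2.000000 − 1.200000) / (-9.000000 − 10.840000) = -2.000000 − (28.800000)/(-19.840000) = -0.548387

-0.5484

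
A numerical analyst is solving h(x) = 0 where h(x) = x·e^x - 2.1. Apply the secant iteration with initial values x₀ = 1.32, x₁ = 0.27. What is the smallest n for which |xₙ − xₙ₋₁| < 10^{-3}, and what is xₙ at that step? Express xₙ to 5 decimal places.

h(1.32) = 2.8413162, h(0.27) = -1.7463096
x₂ = 0.2700000 − (-1.7463096)·(-1.0500000)/(-4.5876258) = 0.6696893;  |Δ| = 0.3996893
h(0.6696893) = -0.7916746
x₃ = 0.6696893 − (-0.7916746)·(0.3996893)/(0.9546350) = 1.0011500;  |Δ| = 0.3314606
h(1.0011500) = 0.6245391
x₄ = 1.0011500 − 0.6245391·(0.3314606)/(1.4162137) = 0.8549784;  |Δ| = 0.1461715
h(0.8549784) = -0.0896689
x₅ = 0.8549784 − (-0.0896689)·(-0.1461715)/(-0.7142080) = 0.8733303;  |Δ| = 0.0183519
h(0.8733303) = -0.0084846
x₆ = 0.8733303 − (-0.0084846)·(0.0183519)/(0.0811843) = 0.8752483;  |Δ| = 0.0019180
h(0.8752483) = 0.0001328
x₇ = 0.8752483 − 0.0001328·(0.0019180)/(0.0086174) = 0.8752187;  |Δ| = 0.0000296
|x₇ − x₆| = 0.0000296 < 10^{-3}

n = 7, xₙ = 0.87522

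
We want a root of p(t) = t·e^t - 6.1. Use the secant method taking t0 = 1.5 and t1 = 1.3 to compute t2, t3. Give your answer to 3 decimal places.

p(1.5) = 0.62253, p(1.3) = -1.32991
t2 = 1.30000 − (-1.32991)·(1.30000 − 1.50000) / (-1.32991 − 0.62253) = 1.30000 − (0.26598)/(-1.95245) = 1.43623
p(1.43623) = -0.06092
t3 = 1.43623 − (-0.06092)·(1.43623 − 1.30000) / (-0.06092 − (-1.32991)) = 1.43623 − (-0.00830)/(1.26900) = 1.44277

1.436, 1.443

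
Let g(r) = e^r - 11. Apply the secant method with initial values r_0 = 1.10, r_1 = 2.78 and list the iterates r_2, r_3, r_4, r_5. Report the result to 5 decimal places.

2.12426, 2.34700, 2.40524, 2.39771

g(1.10) = -7.9958340, g(2.78) = 5.1190209
r_2 = 2.7800000 − 5.1190209·(2.7800000 − 1.1000000) / (5.1190209 − (-7.9958340)) = 2.7800000 − (8.5999552)/(13.1148549) = 2.1242585
g(2.1242585) = -2.6333091
r_3 = 2.1242585 − (-2.6333091)·(2.1242585 − 2.7800000) / (-2.6333091 − 5.1190209) = 2.1242585 − (1.7267701)/(-7.7523300) = 2.3470005
g(2.3470005) = -0.5458342
r_4 = 2.3470005 − (-0.5458342)·(2.3470005 − 2.1242585) / (-0.5458342 − (-2.6333091)) = 2.3470005 − (-0.1215802)/(2.0874749) = 2.4052433
g(2.4052433) = 0.0811257
r_5 = 2.4052433 − 0.0811257·(2.4052433 − 2.3470005) / (0.0811257 − (-0.5458342)) = 2.4052433 − (0.0047250)/(0.6269599) = 2.3977069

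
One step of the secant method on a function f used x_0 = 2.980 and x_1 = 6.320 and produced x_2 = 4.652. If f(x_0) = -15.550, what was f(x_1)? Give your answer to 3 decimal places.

The secant line through (2.980, -15.550) and (6.320, f(x_1)) crosses zero at x_2 = 4.652.
So (2.980, -15.550), (6.320, f(x_1)), (4.652, 0) are collinear:
f(x_1) = -15.550 · (6.320 − 4.652) / (2.980 − 4.652) = -15.550 · (1.66800)/(-1.67200) = 15.51280

15.513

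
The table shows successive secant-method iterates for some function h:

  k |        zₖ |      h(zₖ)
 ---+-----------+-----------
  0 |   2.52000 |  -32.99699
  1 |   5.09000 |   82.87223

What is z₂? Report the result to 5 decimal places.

3.25188

z₂ = 5.09000 − 82.87223·(5.09000 − 2.52000) / (82.87223 − (-32.99699))
   = 5.09000 − (212.9816311)/(115.8692200) = 3.2518791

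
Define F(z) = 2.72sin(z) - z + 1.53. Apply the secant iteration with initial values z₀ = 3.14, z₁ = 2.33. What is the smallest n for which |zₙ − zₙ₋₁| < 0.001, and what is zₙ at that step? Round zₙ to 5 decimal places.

n = 5, zₙ = 2.69782

F(3.14) = -1.6056680, F(2.33) = 1.1730455
z₂ = 2.3300000 − 1.1730455·(-0.8100000)/(2.7787135) = 2.6719449;  |Δ| = 0.3419449
F(2.6719449) = 0.0890515
z₃ = 2.6719449 − 0.0890515·(0.3419449)/(-1.0839940) = 2.7000361;  |Δ| = 0.0280912
F(2.7000361) = -0.0076516
z₄ = 2.7000361 − (-0.0076516)·(0.0280912)/(-0.0967032) = 2.6978134;  |Δ| = 0.0022227
F(2.6978134) = 0.0000341
z₅ = 2.6978134 − 0.0000341·(-0.0022227)/(0.0076858) = 2.6978233;  |Δ| = 0.0000099
|z₅ − z₄| = 0.0000099 < 0.001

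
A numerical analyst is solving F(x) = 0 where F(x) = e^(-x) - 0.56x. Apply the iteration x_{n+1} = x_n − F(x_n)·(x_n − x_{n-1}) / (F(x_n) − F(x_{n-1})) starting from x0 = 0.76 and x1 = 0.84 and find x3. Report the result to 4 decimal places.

0.8013

F(0.76) = 0.042066, F(0.84) = -0.038689
x2 = 0.840000 − (-0.038689)·(0.840000 − 0.760000) / (-0.038689 − 0.042066) = 0.840000 − (-0.003095)/(-0.080756) = 0.801673
F(0.801673) = -0.000359
x3 = 0.801673 − (-0.000359)·(0.801673 − 0.840000) / (-0.000359 − (-0.038689)) = 0.801673 − (0.000014)/(0.038331) = 0.801314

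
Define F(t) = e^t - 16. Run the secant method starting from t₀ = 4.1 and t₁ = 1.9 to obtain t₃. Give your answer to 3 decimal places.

F(4.1) = 44.34029, F(1.9) = -9.31411
t₂ = 1.90000 − (-9.31411)·(1.90000 − 4.10000) / (-9.31411 − 44.34029) = 1.90000 − (20.49103)/(-53.65439) = 2.28191
F(2.28191) = -6.20465
t₃ = 2.28191 − (-6.20465)·(2.28191 − 1.90000) / (-6.20465 − (-9.31411)) = 2.28191 − (-2.36960)/(3.10946) = 3.04397

3.044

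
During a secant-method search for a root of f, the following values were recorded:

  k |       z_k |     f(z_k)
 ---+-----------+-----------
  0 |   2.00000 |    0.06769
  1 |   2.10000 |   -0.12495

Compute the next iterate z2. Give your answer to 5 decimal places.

z2 = 2.10000 − (-0.12495)·(2.10000 − 2.00000) / (-0.12495 − 0.06769)
   = 2.10000 − (-0.0124950)/(-0.1926400) = 2.0351381

2.03514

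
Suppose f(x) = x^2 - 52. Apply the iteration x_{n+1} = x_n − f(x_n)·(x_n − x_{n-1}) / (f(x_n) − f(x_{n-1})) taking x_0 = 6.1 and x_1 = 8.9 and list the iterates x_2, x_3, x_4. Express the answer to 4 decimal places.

f(6.1) = -14.790000, f(8.9) = 27.210000
x_2 = 8.900000 − 27.210000·(8.900000 − 6.100000) / (27.210000 − (-14.790000)) = 8.900000 − (76.188000)/(42.000000) = 7.086000
f(7.086000) = -1.788604
x_3 = 7.086000 − (-1.788604)·(7.086000 − 8.900000) / (-1.788604 − 27.210000) = 7.086000 − (3.244528)/(-28.998604) = 7.197886
f(7.197886) = -0.190442
x_4 = 7.197886 − (-0.190442)·(7.197886 − 7.086000) / (-0.190442 − (-1.788604)) = 7.197886 − (-0.021308)/(1.598162) = 7.211218

7.0860, 7.1979, 7.2112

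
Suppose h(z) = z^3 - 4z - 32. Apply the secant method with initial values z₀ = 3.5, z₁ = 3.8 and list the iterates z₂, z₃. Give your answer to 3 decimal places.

h(3.5) = -3.12500, h(3.8) = 7.67200
z₂ = 3.80000 − 7.67200·(3.80000 − 3.50000) / (7.67200 − (-3.12500)) = 3.80000 − (2.30160)/(10.79700) = 3.58683
h(3.58683) = -0.20151
z₃ = 3.58683 − (-0.20151)·(3.58683 − 3.80000) / (-0.20151 − 7.67200) = 3.58683 − (0.04296)/(-7.87351) = 3.59229

3.587, 3.592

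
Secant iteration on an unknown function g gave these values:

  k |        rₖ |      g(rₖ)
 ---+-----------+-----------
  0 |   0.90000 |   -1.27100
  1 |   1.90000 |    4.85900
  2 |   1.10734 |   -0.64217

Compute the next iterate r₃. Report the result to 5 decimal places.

1.19987

r₃ = 1.10734 − (-0.64217)·(1.10734 − 1.90000) / (-0.64217 − 4.85900)
   = 1.10734 − (0.5090225)/(-5.5011700) = 1.1998699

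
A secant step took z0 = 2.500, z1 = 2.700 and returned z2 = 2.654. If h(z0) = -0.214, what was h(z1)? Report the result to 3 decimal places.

0.064

The secant line through (2.500, -0.214) and (2.700, h(z1)) crosses zero at z2 = 2.654.
So (2.500, -0.214), (2.700, h(z1)), (2.654, 0) are collinear:
h(z1) = -0.214 · (2.700 − 2.654) / (2.500 − 2.654) = -0.214 · (0.04600)/(-0.15400) = 0.06392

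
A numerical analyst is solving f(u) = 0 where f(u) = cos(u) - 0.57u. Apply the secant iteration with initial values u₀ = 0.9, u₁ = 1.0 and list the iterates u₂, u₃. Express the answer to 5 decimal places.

0.97853, 0.97887

f(0.9) = 0.1086100, f(1.0) = -0.0296977
u₂ = 1.0000000 − (-0.0296977)·(1.0000000 − 0.9000000) / (-0.0296977 − 0.1086100) = 1.0000000 − (-0.0029698)/(-0.1383077) = 0.9785278
f(0.9785278) = 0.0004838
u₃ = 0.9785278 − 0.0004838·(0.9785278 − 1.0000000) / (0.0004838 − (-0.0296977)) = 0.9785278 − (-0.0000104)/(0.0301814) = 0.9788720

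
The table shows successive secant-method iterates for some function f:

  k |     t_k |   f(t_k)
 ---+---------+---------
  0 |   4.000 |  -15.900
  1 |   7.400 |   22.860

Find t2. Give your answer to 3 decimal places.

5.395

t2 = 7.400 − 22.860·(7.400 − 4.000) / (22.860 − (-15.900))
   = 7.400 − (77.72400)/(38.76000) = 5.39474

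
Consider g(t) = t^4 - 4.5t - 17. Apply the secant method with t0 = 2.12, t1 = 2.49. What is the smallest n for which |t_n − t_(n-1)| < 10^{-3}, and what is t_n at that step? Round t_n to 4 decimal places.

g(2.12) = -6.340369, g(2.49) = 10.236240
t2 = 2.490000 − 10.236240·(0.370000)/(16.576609) = 2.261521;  |Δ| = 0.228479
g(2.261521) = -1.018972
t3 = 2.261521 − (-1.018972)·(-0.228479)/(-11.255212) = 2.282206;  |Δ| = 0.020685
g(2.282206) = -0.141833
t4 = 2.282206 − (-0.141833)·(0.020685)/(0.877138) = 2.285551;  |Δ| = 0.003345
g(2.285551) = 0.002499
t5 = 2.285551 − 0.002499·(0.003345)/(0.144332) = 2.285493;  |Δ| = 0.000058
|t5 − t4| = 0.000058 < 10^{-3}

n = 5, t_n = 2.2855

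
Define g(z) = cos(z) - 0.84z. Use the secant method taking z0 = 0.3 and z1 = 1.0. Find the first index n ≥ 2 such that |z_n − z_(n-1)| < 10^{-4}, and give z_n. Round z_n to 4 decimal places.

n = 5, z_n = 0.8158

g(0.3) = 0.703336, g(1.0) = -0.299698
z2 = 1.000000 − (-0.299698)·(0.700000)/(-1.003034) = 0.790846;  |Δ| = 0.209154
g(0.790846) = 0.038933
z3 = 0.790846 − 0.038933·(-0.209154)/(0.338631) = 0.814893;  |Δ| = 0.024047
g(0.814893) = 0.001436
z4 = 0.814893 − 0.001436·(0.024047)/(-0.037497) = 0.815814;  |Δ| = 0.000921
g(0.815814) = -0.000008
z5 = 0.815814 − (-0.000008)·(0.000921)/(-0.001444) = 0.815809;  |Δ| = 0.000005
|z5 − z4| = 0.000005 < 10^{-4}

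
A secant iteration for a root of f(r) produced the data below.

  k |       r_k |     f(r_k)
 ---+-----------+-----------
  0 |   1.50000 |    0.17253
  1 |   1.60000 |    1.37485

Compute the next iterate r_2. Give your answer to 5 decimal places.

1.48565

r_2 = 1.60000 − 1.37485·(1.60000 − 1.50000) / (1.37485 − 0.17253)
   = 1.60000 − (0.1374850)/(1.2023200) = 1.4856502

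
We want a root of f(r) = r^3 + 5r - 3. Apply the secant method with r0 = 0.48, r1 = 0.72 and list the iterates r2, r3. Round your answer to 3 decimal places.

f(0.48) = -0.48941, f(0.72) = 0.97325
r2 = 0.72000 − 0.97325·(0.72000 − 0.48000) / (0.97325 − (-0.48941)) = 0.72000 − (0.23358)/(1.46266) = 0.56030
f(0.56030) = -0.02257
r3 = 0.56030 − (-0.02257)·(0.56030 − 0.72000) / (-0.02257 − 0.97325) = 0.56030 − (0.00361)/(-0.99582) = 0.56392

0.560, 0.564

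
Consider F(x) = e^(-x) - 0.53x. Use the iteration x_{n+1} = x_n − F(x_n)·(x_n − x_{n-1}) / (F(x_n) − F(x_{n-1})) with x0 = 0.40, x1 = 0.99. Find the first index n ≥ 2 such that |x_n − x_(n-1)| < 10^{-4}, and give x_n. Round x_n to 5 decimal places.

n = 5, x_n = 0.82602

F(0.40) = 0.4583200, F(0.99) = -0.1531233
x2 = 0.9900000 − (-0.1531233)·(0.5900000)/(-0.6114434) = 0.8422467;  |Δ| = 0.1477533
F(0.8422467) = -0.0156491
x3 = 0.8422467 − (-0.0156491)·(-0.1477533)/(0.1374742) = 0.8254275;  |Δ| = 0.0168192
F(0.8254275) = 0.0005711
x4 = 0.8254275 − 0.0005711·(-0.0168192)/(0.0162202) = 0.8260197;  |Δ| = 0.0005922
F(0.8260197) = -0.0000021
x5 = 0.8260197 − (-0.0000021)·(0.0005922)/(-0.0005732) = 0.8260175;  |Δ| = 0.0000022
|x5 − x4| = 0.0000022 < 10^{-4}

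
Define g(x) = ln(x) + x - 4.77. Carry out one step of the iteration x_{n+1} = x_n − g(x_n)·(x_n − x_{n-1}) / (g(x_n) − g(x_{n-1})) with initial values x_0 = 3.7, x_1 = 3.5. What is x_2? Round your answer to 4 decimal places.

g(3.7) = 0.238333, g(3.5) = -0.017237
x_2 = 3.500000 − (-0.017237)·(3.500000 − 3.700000) / (-0.017237 − 0.238333) = 3.500000 − (0.003447)/(-0.255570) = 3.513489

3.5135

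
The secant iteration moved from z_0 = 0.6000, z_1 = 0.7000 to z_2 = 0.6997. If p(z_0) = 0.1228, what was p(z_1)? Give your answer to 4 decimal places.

-0.0004

The secant line through (0.6000, 0.1228) and (0.7000, p(z_1)) crosses zero at z_2 = 0.6997.
So (0.6000, 0.1228), (0.7000, p(z_1)), (0.6997, 0) are collinear:
p(z_1) = 0.1228 · (0.7000 − 0.6997) / (0.6000 − 0.6997) = 0.1228 · (0.000300)/(-0.099700) = -0.000370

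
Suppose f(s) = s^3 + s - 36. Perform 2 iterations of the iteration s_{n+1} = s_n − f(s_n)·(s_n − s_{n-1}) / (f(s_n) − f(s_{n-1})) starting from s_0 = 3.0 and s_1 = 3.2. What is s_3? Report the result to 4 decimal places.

f(3.0) = -6.000000, f(3.2) = -0.032000
s_2 = 3.200000 − (-0.032000)·(3.200000 − 3.000000) / (-0.032000 − (-6.000000)) = 3.200000 − (-0.006400)/(5.968000) = 3.201072
f(3.201072) = 0.002027
s_3 = 3.201072 − 0.002027·(3.201072 − 3.200000) / (0.002027 − (-0.032000)) = 3.201072 − (0.000002)/(0.034027) = 3.201008

3.2010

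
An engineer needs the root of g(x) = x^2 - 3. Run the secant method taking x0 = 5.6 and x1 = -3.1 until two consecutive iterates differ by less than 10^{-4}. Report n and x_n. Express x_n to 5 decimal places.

g(5.6) = 28.3600000, g(-3.1) = 6.6100000
x2 = -3.1000000 − 6.6100000·(-8.7000000)/(-21.7500000) = -5.7440000;  |Δ| = 2.6440000
g(-5.7440000) = 29.9935360
x3 = -5.7440000 − 29.9935360·(-2.6440000)/(23.3835360) = -2.3526006;  |Δ| = 3.3913994
g(-2.3526006) = 2.5347297
x4 = -2.3526006 − 2.5347297·(3.3913994)/(-27.4588063) = -2.0395397;  |Δ| = 0.3130610
g(-2.0395397) = 1.1597220
x5 = -2.0395397 − 1.1597220·(0.3130610)/(-1.3750077) = -1.7754948;  |Δ| = 0.2640448
g(-1.7754948) = 0.1523818
x6 = -1.7754948 − 0.1523818·(0.2640448)/(-1.0073402) = -1.7355524;  |Δ| = 0.0399424
g(-1.7355524) = 0.0121420
x7 = -1.7355524 − 0.0121420·(0.0399424)/(-0.1402398) = -1.7320941;  |Δ| = 0.0034582
g(-1.7320941) = 0.0001501
x8 = -1.7320941 − 0.0001501·(0.0034582)/(-0.0119919) = -1.7320509;  |Δ| = 0.0000433
|x8 − x7| = 0.0000433 < 10^{-4}

n = 8, x_n = -1.73205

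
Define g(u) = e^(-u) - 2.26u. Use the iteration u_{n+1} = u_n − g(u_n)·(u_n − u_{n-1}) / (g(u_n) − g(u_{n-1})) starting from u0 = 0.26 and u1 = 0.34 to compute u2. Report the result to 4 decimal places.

g(0.26) = 0.183452, g(0.34) = -0.056630
u2 = 0.340000 − (-0.056630)·(0.340000 − 0.260000) / (-0.056630 − 0.183452) = 0.340000 − (-0.004530)/(-0.240081) = 0.321130

0.3211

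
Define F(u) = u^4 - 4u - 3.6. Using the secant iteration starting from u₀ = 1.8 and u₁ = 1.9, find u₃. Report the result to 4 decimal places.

1.8153

F(1.8) = -0.302400, F(1.9) = 1.832100
u₂ = 1.900000 − 1.832100·(1.900000 − 1.800000) / (1.832100 − (-0.302400)) = 1.900000 − (0.183210)/(2.134500) = 1.814167
F(1.814167) = -0.024653
u₃ = 1.814167 − (-0.024653)·(1.814167 − 1.900000) / (-0.024653 − 1.832100) = 1.814167 − (0.002116)/(-1.856753) = 1.815307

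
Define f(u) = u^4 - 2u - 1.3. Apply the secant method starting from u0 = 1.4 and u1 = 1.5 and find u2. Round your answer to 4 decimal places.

f(1.4) = -0.258400, f(1.5) = 0.762500
u2 = 1.500000 − 0.762500·(1.500000 − 1.400000) / (0.762500 − (-0.258400)) = 1.500000 − (0.076250)/(1.020900) = 1.425311

1.4253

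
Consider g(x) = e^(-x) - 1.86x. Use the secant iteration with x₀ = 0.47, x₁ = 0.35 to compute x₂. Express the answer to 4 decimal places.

0.3713

g(0.47) = -0.249198, g(0.35) = 0.053688
x₂ = 0.350000 − 0.053688·(0.350000 − 0.470000) / (0.053688 − (-0.249198)) = 0.350000 − (-0.006443)/(0.302886) = 0.371271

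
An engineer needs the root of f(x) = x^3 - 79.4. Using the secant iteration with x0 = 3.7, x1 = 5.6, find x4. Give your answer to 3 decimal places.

f(3.7) = -28.74700, f(5.6) = 96.21600
x2 = 5.60000 − 96.21600·(5.60000 − 3.70000) / (96.21600 − (-28.74700)) = 5.60000 − (182.81040)/(124.96300) = 4.13708
f(4.13708) = -8.59190
x3 = 4.13708 − (-8.59190)·(4.13708 − 5.60000) / (-8.59190 − 96.21600) = 4.13708 − (12.56923)/(-104.80790) = 4.25701
f(4.25701) = -2.25389
x4 = 4.25701 − (-2.25389)·(4.25701 − 4.13708) / (-2.25389 − (-8.59190)) = 4.25701 − (-0.27030)/(6.33801) = 4.29966

4.300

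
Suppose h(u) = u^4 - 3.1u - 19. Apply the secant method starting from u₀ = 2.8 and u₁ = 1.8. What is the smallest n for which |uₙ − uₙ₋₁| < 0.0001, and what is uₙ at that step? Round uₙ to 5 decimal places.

h(2.8) = 33.7856000, h(1.8) = -14.0824000
u₂ = 1.8000000 − (-14.0824000)·(-1.0000000)/(-47.8680000) = 2.0941924;  |Δ| = 0.2941924
h(2.0941924) = -6.2581436
u₃ = 2.0941924 − (-6.2581436)·(0.2941924)/(7.8242564) = 2.3294988;  |Δ| = 0.2353065
h(2.3294988) = 3.2261587
u₄ = 2.3294988 − 3.2261587·(0.2353065)/(9.4843024) = 2.2494575;  |Δ| = 0.0800413
h(2.2494575) = -0.3691202
u₅ = 2.2494575 − (-0.3691202)·(-0.0800413)/(-3.5952790) = 2.2576752;  |Δ| = 0.0082177
h(2.2576752) = -0.0183923
u₆ = 2.2576752 − (-0.0183923)·(0.0082177)/(0.3507279) = 2.2581061;  |Δ| = 0.0004309
h(2.2581061) = 0.0001137
u₇ = 2.2581061 − 0.0001137·(0.0004309)/(0.0185061) = 2.2581035;  |Δ| = 0.0000026
|u₇ − u₆| = 0.0000026 < 0.0001

n = 7, uₙ = 2.25810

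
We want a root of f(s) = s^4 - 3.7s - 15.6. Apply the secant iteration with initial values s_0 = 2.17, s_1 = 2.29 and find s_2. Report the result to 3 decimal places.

f(2.17) = -1.45526, f(2.29) = 3.42758
s_2 = 2.29000 − 3.42758·(2.29000 − 2.17000) / (3.42758 − (-1.45526)) = 2.29000 − (0.41131)/(4.88285) = 2.20576

2.206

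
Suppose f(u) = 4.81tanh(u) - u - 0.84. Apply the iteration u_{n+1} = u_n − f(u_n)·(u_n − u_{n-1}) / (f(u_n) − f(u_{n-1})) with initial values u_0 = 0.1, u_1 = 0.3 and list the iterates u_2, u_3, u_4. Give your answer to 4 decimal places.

0.2276, 0.2251, 0.2252

f(0.1) = -0.460597, f(0.3) = 0.261214
u_2 = 0.300000 − 0.261214·(0.300000 − 0.100000) / (0.261214 − (-0.460597)) = 0.300000 − (0.052243)/(0.721811) = 0.227623
f(0.227623) = 0.008717
u_3 = 0.227623 − 0.008717·(0.227623 − 0.300000) / (0.008717 − 0.261214) = 0.227623 − (-0.000631)/(-0.252497) = 0.225124
f(0.225124) = -0.000208
u_4 = 0.225124 − (-0.000208)·(0.225124 − 0.227623) / (-0.000208 − 0.008717) = 0.225124 − (0.000001)/(-0.008925) = 0.225182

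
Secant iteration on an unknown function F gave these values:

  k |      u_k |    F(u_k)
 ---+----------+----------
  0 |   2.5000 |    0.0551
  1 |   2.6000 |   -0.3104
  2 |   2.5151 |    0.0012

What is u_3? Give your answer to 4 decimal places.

u_3 = 2.5151 − 0.0012·(2.5151 − 2.6000) / (0.0012 − (-0.3104))
   = 2.5151 − (-0.000102)/(0.311600) = 2.515427

2.5154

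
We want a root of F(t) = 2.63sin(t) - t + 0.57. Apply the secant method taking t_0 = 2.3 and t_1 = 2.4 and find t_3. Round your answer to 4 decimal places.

2.3817

F(2.3) = 0.231205, F(2.4) = -0.053532
t_2 = 2.400000 − (-0.053532)·(2.400000 − 2.300000) / (-0.053532 − 0.231205) = 2.400000 − (-0.005353)/(-0.284737) = 2.381200
F(2.381200) = 0.001413
t_3 = 2.381200 − 0.001413·(2.381200 − 2.400000) / (0.001413 − (-0.053532)) = 2.381200 − (-0.000027)/(0.054945) = 2.381683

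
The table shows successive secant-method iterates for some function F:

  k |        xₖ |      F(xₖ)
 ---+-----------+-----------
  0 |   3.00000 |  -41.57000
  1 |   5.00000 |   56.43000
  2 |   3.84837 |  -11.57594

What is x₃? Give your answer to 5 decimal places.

4.04440

x₃ = 3.84837 − (-11.57594)·(3.84837 − 5.00000) / (-11.57594 − 56.43000)
   = 3.84837 − (13.3311998)/(-68.0059400) = 4.0443999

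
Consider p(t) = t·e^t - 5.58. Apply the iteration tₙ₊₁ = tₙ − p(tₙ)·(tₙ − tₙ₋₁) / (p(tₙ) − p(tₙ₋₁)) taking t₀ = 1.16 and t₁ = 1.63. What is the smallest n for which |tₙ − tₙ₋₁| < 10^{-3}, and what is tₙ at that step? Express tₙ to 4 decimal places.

p(1.16) = -1.879677, p(1.63) = 2.739316
t₂ = 1.630000 − 2.739316·(0.470000)/(4.618993) = 1.351264;  |Δ| = 0.278736
p(1.351264) = -0.361005
t₃ = 1.351264 − (-0.361005)·(-0.278736)/(-3.100320) = 1.383721;  |Δ| = 0.032456
p(1.383721) = -0.059345
t₄ = 1.383721 − (-0.059345)·(0.032456)/(0.301659) = 1.390106;  |Δ| = 0.006385
p(1.390106) = 0.001655
t₅ = 1.390106 − 0.001655·(0.006385)/(0.061001) = 1.389932;  |Δ| = 0.000173
|t₅ − t₄| = 0.000173 < 10^{-3}

n = 5, tₙ = 1.3899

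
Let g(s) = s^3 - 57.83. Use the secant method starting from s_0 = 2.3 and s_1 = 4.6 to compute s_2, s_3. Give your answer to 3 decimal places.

g(2.3) = -45.66300, g(4.6) = 39.50600
s_2 = 4.60000 − 39.50600·(4.60000 − 2.30000) / (39.50600 − (-45.66300)) = 4.60000 − (90.86380)/(85.16900) = 3.53314
g(3.53314) = -13.72571
s_3 = 3.53314 − (-13.72571)·(3.53314 − 4.60000) / (-13.72571 − 39.50600) = 3.53314 − (14.64348)/(-53.23171) = 3.80822

3.533, 3.808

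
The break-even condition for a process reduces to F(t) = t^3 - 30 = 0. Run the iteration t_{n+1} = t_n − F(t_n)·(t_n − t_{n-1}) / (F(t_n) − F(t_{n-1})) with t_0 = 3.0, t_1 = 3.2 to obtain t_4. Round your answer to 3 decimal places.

3.107

F(3.0) = -3.00000, F(3.2) = 2.76800
t_2 = 3.20000 − 2.76800·(3.20000 − 3.00000) / (2.76800 − (-3.00000)) = 3.20000 − (0.55360)/(5.76800) = 3.10402
F(3.10402) = -0.09289
t_3 = 3.10402 − (-0.09289)·(3.10402 − 3.20000) / (-0.09289 − 2.76800) = 3.10402 − (0.00892)/(-2.86089) = 3.10714
F(3.10714) = -0.00272
t_4 = 3.10714 − (-0.00272)·(3.10714 − 3.10402) / (-0.00272 − (-0.09289)) = 3.10714 − (-0.00001)/(0.09017) = 3.10723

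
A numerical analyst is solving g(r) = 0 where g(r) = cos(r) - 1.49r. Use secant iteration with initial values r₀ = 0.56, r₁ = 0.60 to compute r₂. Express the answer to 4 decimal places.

0.5663

g(0.56) = 0.012855, g(0.60) = -0.068664
r₂ = 0.600000 − (-0.068664)·(0.600000 − 0.560000) / (-0.068664 − 0.012855) = 0.600000 − (-0.002747)/(-0.081519) = 0.566308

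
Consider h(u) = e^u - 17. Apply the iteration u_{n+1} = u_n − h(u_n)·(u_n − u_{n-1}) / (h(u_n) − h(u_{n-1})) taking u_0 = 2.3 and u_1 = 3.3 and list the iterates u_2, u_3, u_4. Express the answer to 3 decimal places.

2.710, 2.806, 2.835

h(2.3) = -7.02582, h(3.3) = 10.11264
u_2 = 3.30000 − 10.11264·(3.30000 − 2.30000) / (10.11264 − (-7.02582)) = 3.30000 − (10.11264)/(17.13846) = 2.70994
h(2.70994) = -1.97156
u_3 = 2.70994 − (-1.97156)·(2.70994 − 3.30000) / (-1.97156 − 10.11264) = 2.70994 − (1.16333)/(-12.08420) = 2.80621
h(2.80621) = -0.45286
u_4 = 2.80621 − (-0.45286)·(2.80621 − 2.70994) / (-0.45286 − (-1.97156)) = 2.80621 − (-0.04360)/(1.51869) = 2.83492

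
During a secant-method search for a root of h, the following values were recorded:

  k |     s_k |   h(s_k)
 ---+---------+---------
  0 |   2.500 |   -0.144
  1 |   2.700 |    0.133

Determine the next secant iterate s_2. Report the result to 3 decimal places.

s_2 = 2.700 − 0.133·(2.700 − 2.500) / (0.133 − (-0.144))
   = 2.700 − (0.02660)/(0.27700) = 2.60397

2.604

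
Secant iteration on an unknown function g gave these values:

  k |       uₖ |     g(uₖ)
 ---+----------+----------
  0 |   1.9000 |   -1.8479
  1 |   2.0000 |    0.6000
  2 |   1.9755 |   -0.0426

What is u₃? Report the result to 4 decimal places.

u₃ = 1.9755 − (-0.0426)·(1.9755 − 2.0000) / (-0.0426 − 0.6000)
   = 1.9755 − (0.001044)/(-0.642600) = 1.977124

1.9771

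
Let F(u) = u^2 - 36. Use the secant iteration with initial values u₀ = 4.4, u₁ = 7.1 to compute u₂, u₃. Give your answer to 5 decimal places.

F(4.4) = -16.6400000, F(7.1) = 14.4100000
u₂ = 7.1000000 − 14.4100000·(7.1000000 − 4.4000000) / (14.4100000 − (-16.6400000)) = 7.1000000 − (38.9070000)/(31.0500000) = 5.8469565
F(5.8469565) = -1.8130994
u₃ = 5.8469565 − (-1.8130994)·(5.8469565 − 7.1000000) / (-1.8130994 − 14.4100000) = 5.8469565 − (2.2718924)/(-16.2230994) = 5.9869971

5.84696, 5.98700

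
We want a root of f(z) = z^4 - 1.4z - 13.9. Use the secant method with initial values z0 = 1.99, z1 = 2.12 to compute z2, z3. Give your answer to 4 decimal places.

2.0201, 2.0223

f(1.99) = -1.003608, f(2.12) = 3.331631
z2 = 2.120000 − 3.331631·(2.120000 − 1.990000) / (3.331631 − (-1.003608)) = 2.120000 − (0.433112)/(4.335239) = 2.020095
f(2.020095) = -0.075336
z3 = 2.020095 − (-0.075336)·(2.020095 − 2.120000) / (-0.075336 − 3.331631) = 2.020095 − (0.007526)/(-3.406968) = 2.022304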